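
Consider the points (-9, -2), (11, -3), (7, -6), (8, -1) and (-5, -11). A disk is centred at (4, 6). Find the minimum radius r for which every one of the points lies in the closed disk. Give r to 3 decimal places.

The required radius is the distance from (4, 6) to the farthest point.
Squared distances: 233, 130, 153, 65, 370.
Maximum is 370, attained at (-5, -11).
r = √370 ≈ 19.235.

19.235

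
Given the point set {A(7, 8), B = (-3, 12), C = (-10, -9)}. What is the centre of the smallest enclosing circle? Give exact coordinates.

Side lengths²: AB² = 116, AC² = 578, BC² = 490.
Since AC² = 578 < 490 + 116 = 606, the triangle is acute, so the smallest enclosing circle is the circumcircle.
Circumcentre = (-2, 0), r² = 145.
Centre = (-2, 0).

(-2, 0)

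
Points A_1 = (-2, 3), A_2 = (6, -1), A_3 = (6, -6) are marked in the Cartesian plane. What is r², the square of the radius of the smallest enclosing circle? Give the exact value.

Side lengths²: A_1A_2² = 80, A_1A_3² = 145, A_2A_3² = 25.
Since A_1A_3² = 145 ≥ 80 + 25 = 105, the angle opposite A_1A_3 is not acute, so the smallest enclosing circle has A_1A_3 as diameter.
Centre = midpoint of A_1A_3 = (2, -1.5), r² = 145/4 = 36.25.

36.25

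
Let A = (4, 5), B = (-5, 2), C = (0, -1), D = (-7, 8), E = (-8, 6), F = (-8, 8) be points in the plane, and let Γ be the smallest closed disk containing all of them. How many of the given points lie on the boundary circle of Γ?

3

The minimum enclosing circle of a finite set is fixed by two of the points (as a diameter) or three (as a circumcircle).
The minimum enclosing circle is determined by three boundary points: A, C, F.
Their circumcentre is (-67/28, 69/14) with r² = 32045/784.
The farthest remaining point E is at distance² 25549/784 ≤ 32045/784.
The points at distance exactly r from the centre are A, C, F — 3 points.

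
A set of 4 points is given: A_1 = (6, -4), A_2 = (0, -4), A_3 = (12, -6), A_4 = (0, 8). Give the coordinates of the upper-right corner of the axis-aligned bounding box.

x-range [0, 12], y-range [-6, 8].
The upper-right corner is (12, 8).

(12, 8)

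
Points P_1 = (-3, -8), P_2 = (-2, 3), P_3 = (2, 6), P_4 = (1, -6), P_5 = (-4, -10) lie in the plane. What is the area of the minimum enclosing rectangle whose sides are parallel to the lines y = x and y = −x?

In coordinates u = x + y, v = x − y the rectangle is axis-aligned; the map (x,y)→(u,v) scales areas by 2.
u-values: -11, 1, 8, -5, -14; range = 8 − (-14) = 22.
v-values: 5, -5, -4, 7, 6; range = 7 − (-5) = 12.
Area = (22 × 12) / 2 = 132.

132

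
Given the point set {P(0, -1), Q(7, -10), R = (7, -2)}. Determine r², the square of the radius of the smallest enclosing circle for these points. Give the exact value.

Side lengths²: PQ² = 130, PR² = 50, QR² = 64.
Since PQ² = 130 ≥ 64 + 50 = 114, the angle opposite PQ is not acute, so the smallest enclosing circle has PQ as diameter.
Centre = midpoint of PQ = (3.5, -5.5), r² = 130/4 = 32.5.

32.5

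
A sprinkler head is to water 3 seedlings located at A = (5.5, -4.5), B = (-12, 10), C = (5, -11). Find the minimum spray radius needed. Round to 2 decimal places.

13.51

Side lengths²: AB² = 516.5, AC² = 42.5, BC² = 730.
Since BC² = 730 ≥ 516.5 + 42.5 = 559, the angle opposite BC is not acute, so the smallest enclosing circle has BC as diameter.
Centre = midpoint of BC = (-3.5, -0.5), r² = 730/4 = 182.5.
r = √(182.5) ≈ 13.51.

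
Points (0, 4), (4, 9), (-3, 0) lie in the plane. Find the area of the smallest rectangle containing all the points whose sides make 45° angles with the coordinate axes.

16

In coordinates u = x + y, v = x − y the rectangle is axis-aligned; the map (x,y)→(u,v) scales areas by 2.
u-values: 4, 13, -3; range = 13 − (-3) = 16.
v-values: -4, -5, -3; range = -3 − (-5) = 2.
Area = (16 × 2) / 2 = 16.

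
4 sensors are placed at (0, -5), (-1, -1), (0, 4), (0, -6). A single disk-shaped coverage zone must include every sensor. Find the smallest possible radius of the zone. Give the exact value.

By Welzl's lemma the MEC is supported by two points (diametrically opposite) or three points (on a circumcircle).
The farthest pair is (0, 4)–(0, -6) with squared distance 100. The circle on this segment as diameter has centre (0, -1) and r² = 100/4 = 25.
Check (0, -5): distance² to centre = 16 ≤ 25, so it lies inside.
All remaining points lie in this disk, and no smaller disk contains both endpoints, so this is the minimum enclosing circle.
r = √25 = 5.

5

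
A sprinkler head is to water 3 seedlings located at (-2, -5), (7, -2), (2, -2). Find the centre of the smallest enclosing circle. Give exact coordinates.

Call the three points A, B, C in the order given.
Side lengths²: AB² = 90, AC² = 25, BC² = 25.
Since AB² = 90 ≥ 25 + 25 = 50, the angle opposite AB is not acute, so the smallest enclosing circle has AB as diameter.
Centre = midpoint of AB = (2.5, -3.5), r² = 90/4 = 22.5.
Centre = (2.5, -3.5).

(2.5, -3.5)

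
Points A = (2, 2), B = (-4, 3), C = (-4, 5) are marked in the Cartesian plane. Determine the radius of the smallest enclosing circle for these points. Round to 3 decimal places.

Side lengths²: AB² = 37, AC² = 45, BC² = 4.
Since AC² = 45 ≥ 37 + 4 = 41, the angle opposite AC is not acute, so the smallest enclosing circle has AC as diameter.
Centre = midpoint of AC = (-1, 3.5), r² = 45/4 = 11.25.
r = √(11.25) ≈ 3.354.

3.354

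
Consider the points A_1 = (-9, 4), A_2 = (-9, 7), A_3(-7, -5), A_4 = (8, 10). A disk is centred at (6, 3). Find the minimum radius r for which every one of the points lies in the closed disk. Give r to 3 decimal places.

15.524

The required radius is the distance from (6, 3) to the farthest point.
Squared distances: 226, 241, 233, 53.
Maximum is 241, attained at A_2.
r = √241 ≈ 15.524.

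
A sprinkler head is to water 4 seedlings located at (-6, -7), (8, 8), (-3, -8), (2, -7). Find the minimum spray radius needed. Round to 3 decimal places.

By Welzl's lemma the MEC is supported by two points (diametrically opposite) or three points (on a circumcircle).
The farthest pair is (-6, -7)–(8, 8) with squared distance 421. The circle on this segment as diameter has centre (1, 0.5) and r² = 421/4 = 105.25.
Check (-3, -8): distance² to centre = 88.25 ≤ 105.25, so it lies inside.
All remaining points lie in this disk, and no smaller disk contains both endpoints, so this is the minimum enclosing circle.
r = √(105.25) ≈ 10.259.

10.259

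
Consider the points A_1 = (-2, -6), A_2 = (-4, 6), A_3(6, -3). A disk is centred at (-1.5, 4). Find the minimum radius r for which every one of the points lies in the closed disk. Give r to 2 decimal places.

10.26

The required radius is the distance from (-1.5, 4) to the farthest point.
Squared distances: 100.25, 10.25, 105.25.
Maximum is 105.25, attained at A_3.
r = √(105.25) ≈ 10.26.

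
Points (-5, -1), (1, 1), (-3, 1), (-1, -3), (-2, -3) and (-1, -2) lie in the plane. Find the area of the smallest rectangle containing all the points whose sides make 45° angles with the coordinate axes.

In coordinates u = x + y, v = x − y the rectangle is axis-aligned; the map (x,y)→(u,v) scales areas by 2.
u-values: -6, 2, -2, -4, -5, -3; range = 2 − (-6) = 8.
v-values: -4, 0, -4, 2, 1, 1; range = 2 − (-4) = 6.
Area = (8 × 6) / 2 = 24.

24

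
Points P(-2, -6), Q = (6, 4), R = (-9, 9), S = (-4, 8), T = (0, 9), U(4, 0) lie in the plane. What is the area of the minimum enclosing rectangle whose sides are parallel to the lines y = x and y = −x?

198

In coordinates u = x + y, v = x − y the rectangle is axis-aligned; the map (x,y)→(u,v) scales areas by 2.
u-values: -8, 10, 0, 4, 9, 4; range = 10 − (-8) = 18.
v-values: 4, 2, -18, -12, -9, 4; range = 4 − (-18) = 22.
Area = (18 × 22) / 2 = 198.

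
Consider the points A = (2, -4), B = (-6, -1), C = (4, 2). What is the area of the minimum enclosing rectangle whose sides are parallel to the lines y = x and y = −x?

In coordinates u = x + y, v = x − y the rectangle is axis-aligned; the map (x,y)→(u,v) scales areas by 2.
u-values: -2, -7, 6; range = 6 − (-7) = 13.
v-values: 6, -5, 2; range = 6 − (-5) = 11.
Area = (13 × 11) / 2 = 71.5.

71.5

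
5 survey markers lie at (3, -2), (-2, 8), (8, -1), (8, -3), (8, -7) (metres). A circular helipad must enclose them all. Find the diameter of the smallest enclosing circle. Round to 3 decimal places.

The farthest pair is (-2, 8)–(8, -7) with squared distance 325. The circle on this segment as diameter has centre (3, 0.5) and r² = 325/4 = 81.25.
Check (3, -2): distance² to centre = 6.25 ≤ 81.25, so it lies inside.
All remaining points lie in this disk, and no smaller disk contains both endpoints, so this is the minimum enclosing circle.
Diameter = 2r = 2√(81.25) ≈ 18.028.

18.028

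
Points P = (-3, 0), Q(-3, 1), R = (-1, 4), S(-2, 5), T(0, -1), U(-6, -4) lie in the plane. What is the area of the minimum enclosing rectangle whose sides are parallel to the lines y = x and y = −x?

52

In coordinates u = x + y, v = x − y the rectangle is axis-aligned; the map (x,y)→(u,v) scales areas by 2.
u-values: -3, -2, 3, 3, -1, -10; range = 3 − (-10) = 13.
v-values: -3, -4, -5, -7, 1, -2; range = 1 − (-7) = 8.
Area = (13 × 8) / 2 = 52.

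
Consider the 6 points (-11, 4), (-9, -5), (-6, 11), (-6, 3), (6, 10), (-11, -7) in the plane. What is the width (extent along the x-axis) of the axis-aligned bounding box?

max x = 6, min x = -11, so width = 17.

17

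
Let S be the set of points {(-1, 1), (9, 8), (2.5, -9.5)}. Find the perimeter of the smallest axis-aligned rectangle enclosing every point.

Width = max x − min x = 9 − (-1) = 10.
Height = max y − min y = 8 − (-9.5) = 17.5.
Perimeter = 2(10 + 17.5) = 55.

55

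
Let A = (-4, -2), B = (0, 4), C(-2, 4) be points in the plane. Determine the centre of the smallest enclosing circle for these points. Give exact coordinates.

Side lengths²: AB² = 52, AC² = 40, BC² = 4.
Since AB² = 52 ≥ 40 + 4 = 44, the angle opposite AB is not acute, so the smallest enclosing circle has AB as diameter.
Centre = midpoint of AB = (-2, 1), r² = 52/4 = 13.
Centre = (-2, 1).

(-2, 1)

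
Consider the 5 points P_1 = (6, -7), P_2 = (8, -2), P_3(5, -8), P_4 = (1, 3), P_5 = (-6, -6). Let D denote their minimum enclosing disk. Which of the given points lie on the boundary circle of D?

By Welzl's lemma the MEC is supported by two points (diametrically opposite) or three points (on a circumcircle).
The farthest pair is P_2–P_5 with squared distance 212. The circle on this segment as diameter has centre (1, -4) and r² = 212/4 = 53.
Check P_1: distance² to centre = 34 ≤ 53, so it lies inside.
All remaining points lie in this disk, and no smaller disk contains both endpoints, so this is the minimum enclosing circle.
The points at distance exactly r from the centre are P_2, P_5 — 2 points.

P_2, P_5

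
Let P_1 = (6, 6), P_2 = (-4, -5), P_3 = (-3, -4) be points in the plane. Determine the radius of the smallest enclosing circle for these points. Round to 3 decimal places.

7.433

Side lengths²: P_1P_2² = 221, P_1P_3² = 181, P_2P_3² = 2.
Since P_1P_2² = 221 ≥ 181 + 2 = 183, the angle opposite P_1P_2 is not acute, so the smallest enclosing circle has P_1P_2 as diameter.
Centre = midpoint of P_1P_2 = (1, 0.5), r² = 221/4 = 55.25.
r = √(55.25) ≈ 7.433.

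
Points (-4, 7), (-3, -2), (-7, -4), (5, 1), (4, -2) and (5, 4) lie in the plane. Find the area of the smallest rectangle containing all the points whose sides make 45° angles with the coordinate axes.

170

In coordinates u = x + y, v = x − y the rectangle is axis-aligned; the map (x,y)→(u,v) scales areas by 2.
u-values: 3, -5, -11, 6, 2, 9; range = 9 − (-11) = 20.
v-values: -11, -1, -3, 4, 6, 1; range = 6 − (-11) = 17.
Area = (20 × 17) / 2 = 170.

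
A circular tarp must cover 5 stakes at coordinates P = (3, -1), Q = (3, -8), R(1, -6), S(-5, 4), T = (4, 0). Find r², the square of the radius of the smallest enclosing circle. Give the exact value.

The minimum enclosing circle of a finite set is fixed by two of the points (as a diameter) or three (as a circumcircle).
The farthest pair is Q–S with squared distance 208. The circle on this segment as diameter has centre (-1, -2) and r² = 208/4 = 52.
Check P: distance² to centre = 17 ≤ 52, so it lies inside.
All remaining points lie in this disk, and no smaller disk contains both endpoints, so this is the minimum enclosing circle.

52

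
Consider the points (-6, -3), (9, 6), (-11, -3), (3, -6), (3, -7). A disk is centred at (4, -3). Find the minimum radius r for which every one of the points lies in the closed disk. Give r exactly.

The required radius is the distance from (4, -3) to the farthest point.
Squared distances: 100, 106, 225, 10, 17.
Maximum is 225, attained at (-11, -3).
r = √225 = 15.

15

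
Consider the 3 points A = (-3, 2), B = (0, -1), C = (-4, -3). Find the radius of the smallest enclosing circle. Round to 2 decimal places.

2.69

Side lengths²: AB² = 18, AC² = 26, BC² = 20.
Since AC² = 26 < 20 + 18 = 38, the triangle is acute, so the smallest enclosing circle is the circumcircle.
Circumcentre = (-8/3, -2/3), r² = 65/9.
r = √(65/9) ≈ 2.69.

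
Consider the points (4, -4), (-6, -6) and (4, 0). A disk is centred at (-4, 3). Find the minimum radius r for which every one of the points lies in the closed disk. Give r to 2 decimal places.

The required radius is the distance from (-4, 3) to the farthest point.
Squared distances: 113, 85, 73.
Maximum is 113, attained at (4, -4).
r = √113 ≈ 10.63.

10.63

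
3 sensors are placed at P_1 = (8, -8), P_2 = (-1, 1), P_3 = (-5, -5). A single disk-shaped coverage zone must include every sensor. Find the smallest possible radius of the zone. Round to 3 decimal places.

Side lengths²: P_1P_2² = 162, P_1P_3² = 178, P_2P_3² = 52.
Since P_1P_3² = 178 < 162 + 52 = 214, the triangle is acute, so the smallest enclosing circle is the circumcircle.
Circumcentre = (1.8, -5.2), r² = 46.28.
r = √(46.28) ≈ 6.803.

6.803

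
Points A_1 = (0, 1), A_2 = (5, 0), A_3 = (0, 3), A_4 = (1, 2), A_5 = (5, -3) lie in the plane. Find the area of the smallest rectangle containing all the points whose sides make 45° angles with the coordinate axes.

In coordinates u = x + y, v = x − y the rectangle is axis-aligned; the map (x,y)→(u,v) scales areas by 2.
u-values: 1, 5, 3, 3, 2; range = 5 − 1 = 4.
v-values: -1, 5, -3, -1, 8; range = 8 − (-3) = 11.
Area = (4 × 11) / 2 = 22.

22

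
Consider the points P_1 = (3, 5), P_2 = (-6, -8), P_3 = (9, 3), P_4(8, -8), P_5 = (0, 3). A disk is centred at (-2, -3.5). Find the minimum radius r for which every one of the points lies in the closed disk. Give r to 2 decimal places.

The required radius is the distance from (-2, -3.5) to the farthest point.
Squared distances: 97.25, 36.25, 163.25, 120.25, 46.25.
Maximum is 163.25, attained at P_3.
r = √(163.25) ≈ 12.78.

12.78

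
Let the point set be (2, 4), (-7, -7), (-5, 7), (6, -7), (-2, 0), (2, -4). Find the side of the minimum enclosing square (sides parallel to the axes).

The bounding box has width 13 and height 14.
An axis-aligned square enclosing the set must have side ≥ max(width, height).
So the minimum side is max(13, 14) = 14.

14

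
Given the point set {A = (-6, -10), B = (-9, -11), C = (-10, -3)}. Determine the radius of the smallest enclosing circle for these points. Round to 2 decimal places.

4.11

Side lengths²: AB² = 10, AC² = 65, BC² = 65.
Since BC² = 65 < 65 + 10 = 75, the triangle is acute, so the smallest enclosing circle is the circumcircle.
Circumcentre = (-8.7, -6.9), r² = 16.9.
r = √(16.9) ≈ 4.11.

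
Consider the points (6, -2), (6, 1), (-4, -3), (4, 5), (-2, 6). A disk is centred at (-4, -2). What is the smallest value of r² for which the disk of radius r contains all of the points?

The required radius is the distance from (-4, -2) to the farthest point.
Squared distances: 100, 109, 1, 113, 68.
Maximum is 113, attained at (4, 5).

113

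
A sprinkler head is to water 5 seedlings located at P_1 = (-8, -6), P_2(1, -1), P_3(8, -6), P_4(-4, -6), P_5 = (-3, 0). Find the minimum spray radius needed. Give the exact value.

8

A smallest enclosing disk is always determined by at most three of the input points on its boundary.
The farthest pair is P_1–P_3 with squared distance 256. The circle on this segment as diameter has centre (0, -6) and r² = 256/4 = 64.
Check P_2: distance² to centre = 26 ≤ 64, so it lies inside.
All remaining points lie in this disk, and no smaller disk contains both endpoints, so this is the minimum enclosing circle.
r = √64 = 8.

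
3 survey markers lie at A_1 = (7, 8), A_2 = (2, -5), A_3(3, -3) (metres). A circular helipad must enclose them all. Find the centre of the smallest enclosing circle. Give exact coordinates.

Side lengths²: A_1A_2² = 194, A_1A_3² = 137, A_2A_3² = 5.
Since A_1A_2² = 194 ≥ 137 + 5 = 142, the angle opposite A_1A_2 is not acute, so the smallest enclosing circle has A_1A_2 as diameter.
Centre = midpoint of A_1A_2 = (4.5, 1.5), r² = 194/4 = 48.5.
Centre = (4.5, 1.5).

(4.5, 1.5)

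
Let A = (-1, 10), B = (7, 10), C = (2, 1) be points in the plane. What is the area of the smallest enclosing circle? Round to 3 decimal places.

92.502

Side lengths²: AB² = 64, AC² = 90, BC² = 106.
Since BC² = 106 < 90 + 64 = 154, the triangle is acute, so the smallest enclosing circle is the circumcircle.
Circumcentre = (3, 19/3), r² = 265/9.
Area = π·r² = π·265/9 ≈ 92.502.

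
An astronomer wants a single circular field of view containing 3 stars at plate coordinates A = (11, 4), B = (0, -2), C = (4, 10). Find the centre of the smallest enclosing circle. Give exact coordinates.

(77/18, 175/54)

Side lengths²: AB² = 157, AC² = 85, BC² = 160.
Since BC² = 160 < 157 + 85 = 242, the triangle is acute, so the smallest enclosing circle is the circumcircle.
Circumcentre = (77/18, 175/54), r² = 66725/1458.
Centre = (77/18, 175/54).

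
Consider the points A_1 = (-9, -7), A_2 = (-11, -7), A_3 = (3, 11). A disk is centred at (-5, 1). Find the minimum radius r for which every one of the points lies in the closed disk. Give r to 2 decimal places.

The required radius is the distance from (-5, 1) to the farthest point.
Squared distances: 80, 100, 164.
Maximum is 164, attained at A_3.
r = √164 ≈ 12.81.

12.81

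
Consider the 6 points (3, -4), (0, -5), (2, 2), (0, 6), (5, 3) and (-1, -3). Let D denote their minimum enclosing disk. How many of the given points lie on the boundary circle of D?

The minimum enclosing circle of a finite set is fixed by two of the points (as a diameter) or three (as a circumcircle).
The minimum enclosing circle is determined by three boundary points: (0, -5), (0, 6), (5, 3).
Their circumcentre is (0.1, 0.5) with r² = 30.26.
The farthest remaining point (3, -4) is at distance² 28.66 ≤ 30.26.
The points at distance exactly r from the centre are (0, -5), (0, 6), (5, 3) — 3 points.

3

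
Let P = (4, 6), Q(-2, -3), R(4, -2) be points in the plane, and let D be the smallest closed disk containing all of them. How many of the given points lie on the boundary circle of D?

2

Side lengths²: PQ² = 117, PR² = 64, QR² = 37.
Since PQ² = 117 ≥ 64 + 37 = 101, the angle opposite PQ is not acute, so the smallest enclosing circle has PQ as diameter.
Centre = midpoint of PQ = (1, 1.5), r² = 117/4 = 29.25.
The points at distance exactly r from the centre are P, Q — 2 points.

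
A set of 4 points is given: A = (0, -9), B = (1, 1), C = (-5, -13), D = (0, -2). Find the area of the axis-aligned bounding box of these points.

x ranges over [-5, 1], width 6.
y ranges over [-13, 1], height 14.
Area = 6 × 14 = 84.

84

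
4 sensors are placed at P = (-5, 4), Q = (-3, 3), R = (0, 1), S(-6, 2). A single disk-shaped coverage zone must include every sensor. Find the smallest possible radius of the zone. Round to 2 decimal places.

3.05

The minimum enclosing circle of a finite set is fixed by two of the points (as a diameter) or three (as a circumcircle).
The minimum enclosing circle is determined by three boundary points: P, R, S.
Their circumcentre is (-77/26, 45/26) with r² = 3145/338.
The farthest remaining point Q is at distance² 545/338 ≤ 3145/338.
r = √(3145/338) ≈ 3.05.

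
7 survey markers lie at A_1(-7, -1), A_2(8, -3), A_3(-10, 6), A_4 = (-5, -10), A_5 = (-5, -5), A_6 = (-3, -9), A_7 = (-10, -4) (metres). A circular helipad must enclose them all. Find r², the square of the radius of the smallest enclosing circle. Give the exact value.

153145/1458

The minimum enclosing circle is determined by three boundary points: A_2, A_3, A_4.
Their circumcentre is (-101/54, -13/54) with r² = 153145/1458.
The farthest remaining point A_7 is at distance² 116965/1458 ≤ 153145/1458.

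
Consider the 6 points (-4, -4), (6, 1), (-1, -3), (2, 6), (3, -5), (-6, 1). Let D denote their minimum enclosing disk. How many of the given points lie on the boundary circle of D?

The minimum enclosing circle is determined by three boundary points: (2, 6), (3, -5), (-6, 1).
Their circumcentre is (1/62, 17/62) with r² = 70577/1922.
The farthest remaining point (6, 1) is at distance² 69833/1922 ≤ 70577/1922.
The points at distance exactly r from the centre are (2, 6), (3, -5), (-6, 1) — 3 points.

3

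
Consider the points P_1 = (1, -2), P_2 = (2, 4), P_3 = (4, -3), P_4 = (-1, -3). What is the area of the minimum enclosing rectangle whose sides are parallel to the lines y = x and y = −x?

In coordinates u = x + y, v = x − y the rectangle is axis-aligned; the map (x,y)→(u,v) scales areas by 2.
u-values: -1, 6, 1, -4; range = 6 − (-4) = 10.
v-values: 3, -2, 7, 2; range = 7 − (-2) = 9.
Area = (10 × 9) / 2 = 45.

45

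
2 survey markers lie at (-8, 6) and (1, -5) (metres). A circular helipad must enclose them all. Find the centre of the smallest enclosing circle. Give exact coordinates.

The smallest circle enclosing two points has them as diameter endpoints.
Centre = midpoint = (-3.5, 0.5); r² = |(-8, 6)−(1, -5)|²/4 = 202/4 = 50.5.
Centre = (-3.5, 0.5).

(-3.5, 0.5)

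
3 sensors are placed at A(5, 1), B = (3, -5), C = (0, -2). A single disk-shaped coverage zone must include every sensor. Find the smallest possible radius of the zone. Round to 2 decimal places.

3.26

Side lengths²: AB² = 40, AC² = 34, BC² = 18.
Since AB² = 40 < 34 + 18 = 52, the triangle is acute, so the smallest enclosing circle is the circumcircle.
Circumcentre = (3.25, -1.75), r² = 10.625.
r = √(10.625) ≈ 3.26.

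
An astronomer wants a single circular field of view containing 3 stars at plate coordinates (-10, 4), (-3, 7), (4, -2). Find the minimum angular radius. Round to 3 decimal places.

7.616

Call the three points A, B, C in the order given.
Side lengths²: AB² = 58, AC² = 232, BC² = 130.
Since AC² = 232 ≥ 130 + 58 = 188, the angle opposite AC is not acute, so the smallest enclosing circle has AC as diameter.
Centre = midpoint of AC = (-3, 1), r² = 232/4 = 58.
r = √58 ≈ 7.616.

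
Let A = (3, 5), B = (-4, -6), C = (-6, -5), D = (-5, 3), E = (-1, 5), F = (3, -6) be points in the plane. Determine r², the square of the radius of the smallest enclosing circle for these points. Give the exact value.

The minimum enclosing circle of a finite set is fixed by two of the points (as a diameter) or three (as a circumcircle).
The minimum enclosing circle is determined by three boundary points: A, C, F.
Their circumcentre is (-17/18, -0.5) with r² = 7421/162.
The farthest remaining point B is at distance² 6413/162 ≤ 7421/162.

7421/162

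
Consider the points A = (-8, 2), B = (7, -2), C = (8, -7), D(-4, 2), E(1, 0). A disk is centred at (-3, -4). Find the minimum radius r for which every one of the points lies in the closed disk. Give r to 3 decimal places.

The required radius is the distance from (-3, -4) to the farthest point.
Squared distances: 61, 104, 130, 37, 32.
Maximum is 130, attained at C.
r = √130 ≈ 11.402.

11.402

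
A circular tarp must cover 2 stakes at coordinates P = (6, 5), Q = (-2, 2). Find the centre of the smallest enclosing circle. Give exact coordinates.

(2, 3.5)

The smallest circle enclosing two points has them as diameter endpoints.
Centre = midpoint = (2, 3.5); r² = |PQ|²/4 = 73/4 = 18.25.
Centre = (2, 3.5).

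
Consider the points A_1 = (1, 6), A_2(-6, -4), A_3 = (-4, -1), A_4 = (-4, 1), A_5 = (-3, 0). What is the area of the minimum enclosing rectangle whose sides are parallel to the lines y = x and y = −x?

In coordinates u = x + y, v = x − y the rectangle is axis-aligned; the map (x,y)→(u,v) scales areas by 2.
u-values: 7, -10, -5, -3, -3; range = 7 − (-10) = 17.
v-values: -5, -2, -3, -5, -3; range = -2 − (-5) = 3.
Area = (17 × 3) / 2 = 25.5.

25.5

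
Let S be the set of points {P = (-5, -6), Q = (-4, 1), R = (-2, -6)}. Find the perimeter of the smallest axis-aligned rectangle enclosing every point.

20

Width = max x − min x = -2 − (-5) = 3.
Height = max y − min y = 1 − (-6) = 7.
Perimeter = 2(3 + 7) = 20.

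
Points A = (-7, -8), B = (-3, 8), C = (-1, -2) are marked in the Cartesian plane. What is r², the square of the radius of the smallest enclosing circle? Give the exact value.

68

Side lengths²: AB² = 272, AC² = 72, BC² = 104.
Since AB² = 272 ≥ 104 + 72 = 176, the angle opposite AB is not acute, so the smallest enclosing circle has AB as diameter.
Centre = midpoint of AB = (-5, 0), r² = 272/4 = 68.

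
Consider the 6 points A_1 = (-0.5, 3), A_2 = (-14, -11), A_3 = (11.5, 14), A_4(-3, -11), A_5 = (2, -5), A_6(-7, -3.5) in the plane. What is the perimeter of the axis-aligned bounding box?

101

Width = max x − min x = 11.5 − (-14) = 25.5.
Height = max y − min y = 14 − (-11) = 25.
Perimeter = 2(25.5 + 25) = 101.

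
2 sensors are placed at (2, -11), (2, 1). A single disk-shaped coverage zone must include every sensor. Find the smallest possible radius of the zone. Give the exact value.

6

The smallest circle enclosing two points has them as diameter endpoints.
Centre = midpoint = (2, -5); r² = |(2, -11)−(2, 1)|²/4 = 144/4 = 36.
r = √36 = 6.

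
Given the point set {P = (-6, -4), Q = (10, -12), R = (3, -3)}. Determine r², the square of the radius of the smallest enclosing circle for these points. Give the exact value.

80

Side lengths²: PQ² = 320, PR² = 82, QR² = 130.
Since PQ² = 320 ≥ 130 + 82 = 212, the angle opposite PQ is not acute, so the smallest enclosing circle has PQ as diameter.
Centre = midpoint of PQ = (2, -8), r² = 320/4 = 80.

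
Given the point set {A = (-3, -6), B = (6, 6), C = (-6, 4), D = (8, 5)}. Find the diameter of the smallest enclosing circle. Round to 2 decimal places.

15.94

A smallest enclosing disk is always determined by at most three of the input points on its boundary.
The minimum enclosing circle is determined by three boundary points: A, C, D.
Their circumcentre is (33/26, 19/26) with r² = 21473/338.
The farthest remaining point B is at distance² 16949/338 ≤ 21473/338.
Diameter = 2r = 2√(21473/338) ≈ 15.94.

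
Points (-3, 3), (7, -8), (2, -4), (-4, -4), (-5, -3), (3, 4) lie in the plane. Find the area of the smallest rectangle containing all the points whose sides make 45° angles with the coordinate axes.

In coordinates u = x + y, v = x − y the rectangle is axis-aligned; the map (x,y)→(u,v) scales areas by 2.
u-values: 0, -1, -2, -8, -8, 7; range = 7 − (-8) = 15.
v-values: -6, 15, 6, 0, -2, -1; range = 15 − (-6) = 21.
Area = (15 × 21) / 2 = 157.5.

157.5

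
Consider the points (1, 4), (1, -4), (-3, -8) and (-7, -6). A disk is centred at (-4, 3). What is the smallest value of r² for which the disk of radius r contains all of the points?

The required radius is the distance from (-4, 3) to the farthest point.
Squared distances: 26, 74, 122, 90.
Maximum is 122, attained at (-3, -8).

122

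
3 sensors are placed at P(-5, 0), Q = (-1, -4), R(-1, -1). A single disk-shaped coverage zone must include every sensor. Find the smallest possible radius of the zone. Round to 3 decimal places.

Side lengths²: PQ² = 32, PR² = 17, QR² = 9.
Since PQ² = 32 ≥ 17 + 9 = 26, the angle opposite PQ is not acute, so the smallest enclosing circle has PQ as diameter.
Centre = midpoint of PQ = (-3, -2), r² = 32/4 = 8.
r = √8 ≈ 2.828.

2.828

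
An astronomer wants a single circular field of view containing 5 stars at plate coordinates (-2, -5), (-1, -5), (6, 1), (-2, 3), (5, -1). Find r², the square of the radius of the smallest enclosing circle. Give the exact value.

The minimum enclosing circle of a finite set is fixed by two of the points (as a diameter) or three (as a circumcircle).
The minimum enclosing circle is determined by three boundary points: (-2, -5), (6, 1), (-2, 3).
Their circumcentre is (1.25, -1) with r² = 26.5625.
The farthest remaining point (-1, -5) is at distance² 21.0625 ≤ 26.5625.

26.5625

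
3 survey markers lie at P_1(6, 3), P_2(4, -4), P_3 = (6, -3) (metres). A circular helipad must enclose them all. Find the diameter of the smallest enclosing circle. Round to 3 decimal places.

7.280

Side lengths²: P_1P_2² = 53, P_1P_3² = 36, P_2P_3² = 5.
Since P_1P_2² = 53 ≥ 36 + 5 = 41, the angle opposite P_1P_2 is not acute, so the smallest enclosing circle has P_1P_2 as diameter.
Centre = midpoint of P_1P_2 = (5, -0.5), r² = 53/4 = 13.25.
Diameter = 2r = 2√(13.25) ≈ 7.280.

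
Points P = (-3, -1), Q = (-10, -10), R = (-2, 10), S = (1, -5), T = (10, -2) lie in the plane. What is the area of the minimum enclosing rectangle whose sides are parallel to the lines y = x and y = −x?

336

In coordinates u = x + y, v = x − y the rectangle is axis-aligned; the map (x,y)→(u,v) scales areas by 2.
u-values: -4, -20, 8, -4, 8; range = 8 − (-20) = 28.
v-values: -2, 0, -12, 6, 12; range = 12 − (-12) = 24.
Area = (28 × 24) / 2 = 336.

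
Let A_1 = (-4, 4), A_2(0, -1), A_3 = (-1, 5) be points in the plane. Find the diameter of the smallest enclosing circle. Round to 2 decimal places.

6.48

Side lengths²: A_1A_2² = 41, A_1A_3² = 10, A_2A_3² = 37.
Since A_1A_2² = 41 < 37 + 10 = 47, the triangle is acute, so the smallest enclosing circle is the circumcircle.
Circumcentre = (-61/38, 69/38), r² = 7585/722.
Diameter = 2r = 2√(7585/722) ≈ 6.48.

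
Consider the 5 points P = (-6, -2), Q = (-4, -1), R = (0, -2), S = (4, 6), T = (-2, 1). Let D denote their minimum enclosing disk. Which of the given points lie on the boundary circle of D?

By Welzl's lemma the MEC is supported by two points (diametrically opposite) or three points (on a circumcircle).
The farthest pair is P–S with squared distance 164. The circle on this segment as diameter has centre (-1, 2) and r² = 164/4 = 41.
Check Q: distance² to centre = 18 ≤ 41, so it lies inside.
All remaining points lie in this disk, and no smaller disk contains both endpoints, so this is the minimum enclosing circle.
The points at distance exactly r from the centre are P, S — 2 points.

P, S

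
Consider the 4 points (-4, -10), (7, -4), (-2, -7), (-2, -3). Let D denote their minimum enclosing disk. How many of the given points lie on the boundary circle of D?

The minimum enclosing circle of a finite set is fixed by two of the points (as a diameter) or three (as a circumcircle).
The farthest pair is (-4, -10)–(7, -4) with squared distance 157. The circle on this segment as diameter has centre (1.5, -7) and r² = 157/4 = 39.25.
Check (-2, -7): distance² to centre = 12.25 ≤ 39.25, so it lies inside.
All remaining points lie in this disk, and no smaller disk contains both endpoints, so this is the minimum enclosing circle.
The points at distance exactly r from the centre are (-4, -10), (7, -4) — 2 points.

2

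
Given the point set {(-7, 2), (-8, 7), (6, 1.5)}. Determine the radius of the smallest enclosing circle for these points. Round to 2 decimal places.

Call the three points A, B, C in the order given.
Side lengths²: AB² = 26, AC² = 169.25, BC² = 226.25.
Since BC² = 226.25 ≥ 169.25 + 26 = 195.25, the angle opposite BC is not acute, so the smallest enclosing circle has BC as diameter.
Centre = midpoint of BC = (-1, 4.25), r² = 226.25/4 = 56.5625.
r = √(56.5625) ≈ 7.52.

7.52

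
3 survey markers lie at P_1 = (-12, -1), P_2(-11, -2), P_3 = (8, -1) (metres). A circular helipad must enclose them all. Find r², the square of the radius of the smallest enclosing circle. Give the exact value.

100

Side lengths²: P_1P_2² = 2, P_1P_3² = 400, P_2P_3² = 362.
Since P_1P_3² = 400 ≥ 362 + 2 = 364, the angle opposite P_1P_3 is not acute, so the smallest enclosing circle has P_1P_3 as diameter.
Centre = midpoint of P_1P_3 = (-2, -1), r² = 400/4 = 100.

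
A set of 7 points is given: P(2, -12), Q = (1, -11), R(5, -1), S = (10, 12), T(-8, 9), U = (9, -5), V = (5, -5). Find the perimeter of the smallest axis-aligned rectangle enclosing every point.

84

Width = max x − min x = 10 − (-8) = 18.
Height = max y − min y = 12 − (-12) = 24.
Perimeter = 2(18 + 24) = 84.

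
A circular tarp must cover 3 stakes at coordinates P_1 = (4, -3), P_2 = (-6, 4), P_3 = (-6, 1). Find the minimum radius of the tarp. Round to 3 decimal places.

Side lengths²: P_1P_2² = 149, P_1P_3² = 116, P_2P_3² = 9.
Since P_1P_2² = 149 ≥ 116 + 9 = 125, the angle opposite P_1P_2 is not acute, so the smallest enclosing circle has P_1P_2 as diameter.
Centre = midpoint of P_1P_2 = (-1, 0.5), r² = 149/4 = 37.25.
r = √(37.25) ≈ 6.103.

6.103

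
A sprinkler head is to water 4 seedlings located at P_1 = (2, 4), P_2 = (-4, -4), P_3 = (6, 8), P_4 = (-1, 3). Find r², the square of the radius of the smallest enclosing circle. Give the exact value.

61

A smallest enclosing disk is always determined by at most three of the input points on its boundary.
The farthest pair is P_2–P_3 with squared distance 244. The circle on this segment as diameter has centre (1, 2) and r² = 244/4 = 61.
Check P_1: distance² to centre = 5 ≤ 61, so it lies inside.
All remaining points lie in this disk, and no smaller disk contains both endpoints, so this is the minimum enclosing circle.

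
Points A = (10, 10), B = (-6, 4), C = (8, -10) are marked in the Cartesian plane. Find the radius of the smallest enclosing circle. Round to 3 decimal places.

11.039

Side lengths²: AB² = 292, AC² = 404, BC² = 392.
Since AC² = 404 < 392 + 292 = 684, the triangle is acute, so the smallest enclosing circle is the circumcircle.
Circumcentre = (49/11, 5/11), r² = 14746/121.
r = √(14746/121) ≈ 11.039.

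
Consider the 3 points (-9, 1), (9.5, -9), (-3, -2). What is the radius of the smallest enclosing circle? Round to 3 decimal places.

Call the three points A, B, C in the order given.
Side lengths²: AB² = 442.25, AC² = 45, BC² = 205.25.
Since AB² = 442.25 ≥ 205.25 + 45 = 250.25, the angle opposite AB is not acute, so the smallest enclosing circle has AB as diameter.
Centre = midpoint of AB = (0.25, -4), r² = 442.25/4 = 110.5625.
r = √(110.5625) ≈ 10.515.

10.515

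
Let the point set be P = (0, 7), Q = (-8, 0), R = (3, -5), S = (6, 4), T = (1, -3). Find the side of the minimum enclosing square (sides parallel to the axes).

14

The bounding box has width 14 and height 12.
An axis-aligned square enclosing the set must have side ≥ max(width, height).
So the minimum side is max(14, 12) = 14.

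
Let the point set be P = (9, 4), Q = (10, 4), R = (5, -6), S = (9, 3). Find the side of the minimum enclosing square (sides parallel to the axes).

The bounding box has width 5 and height 10.
An axis-aligned square enclosing the set must have side ≥ max(width, height).
So the minimum side is max(5, 10) = 10.

10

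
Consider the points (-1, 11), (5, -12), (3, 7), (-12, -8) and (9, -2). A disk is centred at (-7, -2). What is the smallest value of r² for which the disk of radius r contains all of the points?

256

The required radius is the distance from (-7, -2) to the farthest point.
Squared distances: 205, 244, 181, 61, 256.
Maximum is 256, attained at (9, -2).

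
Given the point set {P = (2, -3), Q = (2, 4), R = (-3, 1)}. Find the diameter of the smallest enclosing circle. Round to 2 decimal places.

Side lengths²: PQ² = 49, PR² = 41, QR² = 34.
Since PQ² = 49 < 41 + 34 = 75, the triangle is acute, so the smallest enclosing circle is the circumcircle.
Circumcentre = (0.7, 0.5), r² = 13.94.
Diameter = 2r = 2√(13.94) ≈ 7.47.

7.47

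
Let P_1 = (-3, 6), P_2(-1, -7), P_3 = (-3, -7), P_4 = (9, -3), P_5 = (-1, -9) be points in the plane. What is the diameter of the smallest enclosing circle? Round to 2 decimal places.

A smallest enclosing disk is always determined by at most three of the input points on its boundary.
The minimum enclosing circle is determined by three boundary points: P_1, P_4, P_5.
Their circumcentre is (19/18, -59/54) with r² = 97325/1458.
The farthest remaining point P_3 is at distance² 74861/1458 ≤ 97325/1458.
Diameter = 2r = 2√(97325/1458) ≈ 16.34.

16.34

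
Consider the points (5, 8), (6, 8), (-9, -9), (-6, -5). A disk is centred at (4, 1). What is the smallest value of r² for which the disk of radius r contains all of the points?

The required radius is the distance from (4, 1) to the farthest point.
Squared distances: 50, 53, 269, 136.
Maximum is 269, attained at (-9, -9).

269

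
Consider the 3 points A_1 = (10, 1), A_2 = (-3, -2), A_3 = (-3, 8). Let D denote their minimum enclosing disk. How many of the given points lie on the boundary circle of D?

3

Side lengths²: A_1A_2² = 178, A_1A_3² = 218, A_2A_3² = 100.
Since A_1A_3² = 218 < 178 + 100 = 278, the triangle is acute, so the smallest enclosing circle is the circumcircle.
Circumcentre = (35/13, 3), r² = 9701/169.
The points at distance exactly r from the centre are A_1, A_2, A_3 — 3 points.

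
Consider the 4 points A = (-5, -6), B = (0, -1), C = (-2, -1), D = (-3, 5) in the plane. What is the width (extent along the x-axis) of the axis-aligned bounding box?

max x = 0, min x = -5, so width = 5.

5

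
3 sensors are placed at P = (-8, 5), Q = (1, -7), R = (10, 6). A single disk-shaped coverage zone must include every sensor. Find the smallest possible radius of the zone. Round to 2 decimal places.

Side lengths²: PQ² = 225, PR² = 325, QR² = 250.
Since PR² = 325 < 250 + 225 = 475, the triangle is acute, so the smallest enclosing circle is the circumcircle.
Circumcentre = (7/6, 2.5), r² = 1625/18.
r = √(1625/18) ≈ 9.50.

9.50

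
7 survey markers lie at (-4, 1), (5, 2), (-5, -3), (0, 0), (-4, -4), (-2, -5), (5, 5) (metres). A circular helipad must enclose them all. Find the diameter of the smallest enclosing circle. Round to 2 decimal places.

The farthest pair is (-5, -3)–(5, 5) with squared distance 164. The circle on this segment as diameter has centre (0, 1) and r² = 164/4 = 41.
Check (-4, 1): distance² to centre = 16 ≤ 41, so it lies inside.
All remaining points lie in this disk, and no smaller disk contains both endpoints, so this is the minimum enclosing circle.
Diameter = 2r = 2√41 ≈ 12.81.

12.81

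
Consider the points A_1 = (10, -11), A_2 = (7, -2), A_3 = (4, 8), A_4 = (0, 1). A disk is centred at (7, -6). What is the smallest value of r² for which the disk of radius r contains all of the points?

The required radius is the distance from (7, -6) to the farthest point.
Squared distances: 34, 16, 205, 98.
Maximum is 205, attained at A_3.

205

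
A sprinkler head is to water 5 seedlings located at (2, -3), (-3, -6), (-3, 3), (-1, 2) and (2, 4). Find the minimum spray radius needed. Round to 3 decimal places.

5.590

A smallest enclosing disk is always determined by at most three of the input points on its boundary.
The farthest pair is (-3, -6)–(2, 4) with squared distance 125. The circle on this segment as diameter has centre (-0.5, -1) and r² = 125/4 = 31.25.
Check (2, -3): distance² to centre = 10.25 ≤ 31.25, so it lies inside.
All remaining points lie in this disk, and no smaller disk contains both endpoints, so this is the minimum enclosing circle.
r = √(31.25) ≈ 5.590.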